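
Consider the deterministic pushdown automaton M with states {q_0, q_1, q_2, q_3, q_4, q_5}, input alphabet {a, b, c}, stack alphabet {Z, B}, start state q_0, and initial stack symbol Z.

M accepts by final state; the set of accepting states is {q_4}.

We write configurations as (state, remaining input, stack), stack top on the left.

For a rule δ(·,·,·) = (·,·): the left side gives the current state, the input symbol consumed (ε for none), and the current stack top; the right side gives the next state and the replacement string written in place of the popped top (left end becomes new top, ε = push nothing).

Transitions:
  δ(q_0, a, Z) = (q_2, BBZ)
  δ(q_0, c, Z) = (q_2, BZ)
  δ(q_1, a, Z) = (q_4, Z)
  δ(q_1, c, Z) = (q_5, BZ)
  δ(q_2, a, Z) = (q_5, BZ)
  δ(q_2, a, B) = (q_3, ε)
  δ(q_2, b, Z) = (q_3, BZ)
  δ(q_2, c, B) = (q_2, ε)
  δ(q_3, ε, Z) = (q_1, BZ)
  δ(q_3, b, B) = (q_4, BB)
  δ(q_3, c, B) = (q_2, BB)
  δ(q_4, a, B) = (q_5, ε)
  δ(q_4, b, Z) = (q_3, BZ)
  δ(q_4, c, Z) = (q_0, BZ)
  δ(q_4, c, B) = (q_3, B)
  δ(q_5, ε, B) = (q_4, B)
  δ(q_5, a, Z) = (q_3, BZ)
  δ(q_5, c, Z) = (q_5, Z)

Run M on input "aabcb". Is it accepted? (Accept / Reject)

(q_0, aabcb, Z) ⊢ (q_2, abcb, BBZ) ⊢ (q_3, bcb, BZ) ⊢ (q_4, cb, BBZ) ⊢ (q_3, b, BBZ) ⊢ (q_4, ε, BBBZ)
All input consumed; state q_4 ∈ F.

Accept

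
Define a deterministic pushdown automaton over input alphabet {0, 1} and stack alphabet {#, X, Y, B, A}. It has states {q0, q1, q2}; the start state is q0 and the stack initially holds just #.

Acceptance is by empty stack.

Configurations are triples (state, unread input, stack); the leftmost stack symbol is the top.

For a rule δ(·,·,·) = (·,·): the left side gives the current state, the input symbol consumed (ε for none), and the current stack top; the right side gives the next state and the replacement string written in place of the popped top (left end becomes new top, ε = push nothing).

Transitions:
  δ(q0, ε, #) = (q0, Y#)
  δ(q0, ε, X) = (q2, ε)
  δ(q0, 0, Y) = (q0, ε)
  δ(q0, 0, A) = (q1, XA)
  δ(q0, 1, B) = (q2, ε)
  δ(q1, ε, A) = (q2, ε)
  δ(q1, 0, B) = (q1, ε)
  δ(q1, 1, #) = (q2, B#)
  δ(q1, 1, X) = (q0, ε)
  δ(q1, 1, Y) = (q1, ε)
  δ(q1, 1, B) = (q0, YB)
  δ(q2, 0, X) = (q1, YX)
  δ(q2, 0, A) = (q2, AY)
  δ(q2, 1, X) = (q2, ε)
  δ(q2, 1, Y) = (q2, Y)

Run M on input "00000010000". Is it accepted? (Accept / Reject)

(q0, 00000010000, #)
  ε-move, top #: go to q0, push Y# → (q0, 00000010000, Y#)
  read 0, top Y: go to q0, push ε → (q0, 0000010000, #)
  ε-move, top #: go to q0, push Y# → (q0, 0000010000, Y#)
  read 0, top Y: go to q0, push ε → (q0, 000010000, #)
  ε-move, top #: go to q0, push Y# → (q0, 000010000, Y#)
  read 0, top Y: go to q0, push ε → (q0, 00010000, #)
  ε-move, top #: go to q0, push Y# → (q0, 00010000, Y#)
  read 0, top Y: go to q0, push ε → (q0, 0010000, #)
  ε-move, top #: go to q0, push Y# → (q0, 0010000, Y#)
  read 0, top Y: go to q0, push ε → (q0, 010000, #)
  ε-move, top #: go to q0, push Y# → (q0, 010000, Y#)
  read 0, top Y: go to q0, push ε → (q0, 10000, #)
  ε-move, top #: go to q0, push Y# → (q0, 10000, Y#)
No transition applies at (q0, 10000, Y#); input not fully consumed.

Reject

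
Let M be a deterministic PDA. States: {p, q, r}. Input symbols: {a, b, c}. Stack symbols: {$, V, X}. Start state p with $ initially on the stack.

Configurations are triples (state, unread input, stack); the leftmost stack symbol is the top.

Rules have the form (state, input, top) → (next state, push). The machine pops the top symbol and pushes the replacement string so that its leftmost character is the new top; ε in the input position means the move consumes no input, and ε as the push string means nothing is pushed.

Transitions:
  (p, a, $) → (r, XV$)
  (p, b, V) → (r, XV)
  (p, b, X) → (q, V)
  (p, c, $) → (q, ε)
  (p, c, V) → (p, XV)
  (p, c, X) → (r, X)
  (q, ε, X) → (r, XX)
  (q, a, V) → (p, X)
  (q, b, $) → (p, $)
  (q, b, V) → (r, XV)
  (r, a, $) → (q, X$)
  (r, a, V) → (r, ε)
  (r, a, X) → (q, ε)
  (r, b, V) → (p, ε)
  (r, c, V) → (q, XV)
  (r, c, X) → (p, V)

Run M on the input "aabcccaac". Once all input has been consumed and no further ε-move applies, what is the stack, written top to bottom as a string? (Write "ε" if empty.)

XV$

(p, aabcccaac, $)
  read a, top $: go to r, push XV$ → (r, abcccaac, XV$)
  read a, top X: go to q, push ε → (q, bcccaac, V$)
  read b, top V: go to r, push XV → (r, cccaac, XV$)
  read c, top X: go to p, push V → (p, ccaac, VV$)
  read c, top V: go to p, push XV → (p, caac, XVV$)
  read c, top X: go to r, push X → (r, aac, XVV$)
  read a, top X: go to q, push ε → (q, ac, VV$)
  read a, top V: go to p, push X → (p, c, XV$)
  read c, top X: go to r, push X → (r, ε, XV$)
All input consumed in state r with stack XV$.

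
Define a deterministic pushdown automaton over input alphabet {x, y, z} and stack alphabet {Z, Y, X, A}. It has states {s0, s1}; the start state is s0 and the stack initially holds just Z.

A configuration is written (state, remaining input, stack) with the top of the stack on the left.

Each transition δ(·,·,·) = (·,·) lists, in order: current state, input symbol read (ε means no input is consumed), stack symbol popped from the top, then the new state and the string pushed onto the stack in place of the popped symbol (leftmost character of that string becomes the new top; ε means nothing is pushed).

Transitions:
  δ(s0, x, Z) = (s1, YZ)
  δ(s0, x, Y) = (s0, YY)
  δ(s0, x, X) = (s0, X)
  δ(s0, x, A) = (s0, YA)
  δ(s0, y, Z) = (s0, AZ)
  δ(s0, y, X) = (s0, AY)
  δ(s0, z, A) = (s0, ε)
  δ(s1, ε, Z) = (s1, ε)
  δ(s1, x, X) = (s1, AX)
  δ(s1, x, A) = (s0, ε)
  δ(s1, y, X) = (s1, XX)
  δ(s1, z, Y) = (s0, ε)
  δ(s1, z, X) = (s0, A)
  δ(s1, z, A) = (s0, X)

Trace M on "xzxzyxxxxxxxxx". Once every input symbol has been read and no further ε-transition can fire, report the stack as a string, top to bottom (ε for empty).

YYYYYYYYYAZ

(s0, xzxzyxxxxxxxxx, Z) ⊢ (s1, zxzyxxxxxxxxx, YZ) ⊢ (s0, xzyxxxxxxxxx, Z) ⊢ (s1, zyxxxxxxxxx, YZ) ⊢ (s0, yxxxxxxxxx, Z) ⊢ (s0, xxxxxxxxx, AZ) ⊢ (s0, xxxxxxxx, YAZ) ⊢ (s0, xxxxxxx, YYAZ) ⊢ (s0, xxxxxx, YYYAZ) ⊢ (s0, xxxxx, YYYYAZ) ⊢ (s0, xxxx, YYYYYAZ) ⊢ (s0, xxx, YYYYYYAZ) ⊢ (s0, xx, YYYYYYYAZ) ⊢ (s0, x, YYYYYYYYAZ) ⊢ (s0, ε, YYYYYYYYYAZ)
All input consumed in state s0 with stack YYYYYYYYYAZ.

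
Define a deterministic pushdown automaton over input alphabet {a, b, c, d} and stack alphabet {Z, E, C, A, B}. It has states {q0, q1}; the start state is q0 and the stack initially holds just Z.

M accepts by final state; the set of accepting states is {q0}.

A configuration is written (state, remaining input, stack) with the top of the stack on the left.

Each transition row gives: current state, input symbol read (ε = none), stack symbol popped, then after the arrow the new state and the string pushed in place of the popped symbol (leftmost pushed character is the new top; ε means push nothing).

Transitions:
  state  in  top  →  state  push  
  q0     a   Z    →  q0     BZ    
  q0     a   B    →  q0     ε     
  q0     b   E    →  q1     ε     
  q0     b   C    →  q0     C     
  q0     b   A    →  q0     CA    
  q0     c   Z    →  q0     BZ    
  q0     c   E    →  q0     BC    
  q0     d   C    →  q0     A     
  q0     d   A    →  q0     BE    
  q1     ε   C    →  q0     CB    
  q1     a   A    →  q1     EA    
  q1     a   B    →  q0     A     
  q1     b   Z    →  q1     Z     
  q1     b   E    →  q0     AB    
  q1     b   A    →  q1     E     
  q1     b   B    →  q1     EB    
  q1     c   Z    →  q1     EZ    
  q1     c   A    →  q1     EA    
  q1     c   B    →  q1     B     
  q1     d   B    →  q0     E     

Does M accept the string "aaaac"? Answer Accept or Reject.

Accept

(q0, aaaac, Z)
  read a, top Z: go to q0, push BZ → (q0, aaac, BZ)
  read a, top B: go to q0, push ε → (q0, aac, Z)
  read a, top Z: go to q0, push BZ → (q0, ac, BZ)
  read a, top B: go to q0, push ε → (q0, c, Z)
  read c, top Z: go to q0, push BZ → (q0, ε, BZ)
All input consumed; state q0 ∈ F.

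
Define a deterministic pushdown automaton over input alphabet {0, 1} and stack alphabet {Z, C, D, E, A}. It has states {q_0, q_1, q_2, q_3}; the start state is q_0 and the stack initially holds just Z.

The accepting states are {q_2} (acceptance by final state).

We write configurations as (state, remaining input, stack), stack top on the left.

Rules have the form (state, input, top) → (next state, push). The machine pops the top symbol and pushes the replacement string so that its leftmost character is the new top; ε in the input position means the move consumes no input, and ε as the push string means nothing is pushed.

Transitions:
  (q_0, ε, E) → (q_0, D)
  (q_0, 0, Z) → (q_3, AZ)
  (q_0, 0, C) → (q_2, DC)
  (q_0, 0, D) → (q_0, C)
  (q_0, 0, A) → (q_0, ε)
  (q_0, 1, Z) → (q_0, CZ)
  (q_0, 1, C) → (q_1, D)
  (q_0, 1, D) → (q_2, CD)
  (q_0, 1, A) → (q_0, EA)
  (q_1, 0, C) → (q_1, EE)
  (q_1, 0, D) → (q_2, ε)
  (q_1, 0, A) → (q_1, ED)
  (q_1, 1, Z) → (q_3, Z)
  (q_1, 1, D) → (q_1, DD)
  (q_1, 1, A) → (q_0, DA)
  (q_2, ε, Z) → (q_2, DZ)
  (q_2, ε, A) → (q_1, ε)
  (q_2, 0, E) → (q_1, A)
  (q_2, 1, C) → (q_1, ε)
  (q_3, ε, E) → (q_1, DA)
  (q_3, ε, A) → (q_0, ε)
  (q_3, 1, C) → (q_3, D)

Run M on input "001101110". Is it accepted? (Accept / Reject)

Reject

(q_0, 001101110, Z) ⊢ (q_3, 01101110, AZ) ⊢ (q_0, 01101110, Z) ⊢ (q_3, 1101110, AZ) ⊢ (q_0, 1101110, Z) ⊢ (q_0, 101110, CZ) ⊢ (q_1, 01110, DZ) ⊢ (q_2, 1110, Z) ⊢ (q_2, 1110, DZ)
No transition applies at (q_2, 1110, DZ); input not fully consumed.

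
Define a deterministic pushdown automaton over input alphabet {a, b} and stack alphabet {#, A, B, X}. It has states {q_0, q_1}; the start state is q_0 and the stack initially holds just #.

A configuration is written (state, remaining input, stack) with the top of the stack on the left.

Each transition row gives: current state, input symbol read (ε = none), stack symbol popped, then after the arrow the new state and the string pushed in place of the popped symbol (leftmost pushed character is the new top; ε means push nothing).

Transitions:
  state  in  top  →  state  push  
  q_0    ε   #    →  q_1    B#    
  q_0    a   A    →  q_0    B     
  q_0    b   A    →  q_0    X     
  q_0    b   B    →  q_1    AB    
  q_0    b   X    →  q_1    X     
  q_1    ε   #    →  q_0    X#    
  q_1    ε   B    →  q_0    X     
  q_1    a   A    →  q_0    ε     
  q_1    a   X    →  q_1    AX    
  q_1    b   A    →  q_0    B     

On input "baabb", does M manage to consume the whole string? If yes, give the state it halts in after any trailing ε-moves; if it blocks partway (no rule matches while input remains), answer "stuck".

stuck

(q_0, baabb, #)
  ε-move, top #: go to q_1, push B# → (q_1, baabb, B#)
  ε-move, top B: go to q_0, push X → (q_0, baabb, X#)
  read b, top X: go to q_1, push X → (q_1, aabb, X#)
  read a, top X: go to q_1, push AX → (q_1, abb, AX#)
  read a, top A: go to q_0, push ε → (q_0, bb, X#)
  read b, top X: go to q_1, push X → (q_1, b, X#)
No transition for (q_1, b, top X); M blocks with input b remaining.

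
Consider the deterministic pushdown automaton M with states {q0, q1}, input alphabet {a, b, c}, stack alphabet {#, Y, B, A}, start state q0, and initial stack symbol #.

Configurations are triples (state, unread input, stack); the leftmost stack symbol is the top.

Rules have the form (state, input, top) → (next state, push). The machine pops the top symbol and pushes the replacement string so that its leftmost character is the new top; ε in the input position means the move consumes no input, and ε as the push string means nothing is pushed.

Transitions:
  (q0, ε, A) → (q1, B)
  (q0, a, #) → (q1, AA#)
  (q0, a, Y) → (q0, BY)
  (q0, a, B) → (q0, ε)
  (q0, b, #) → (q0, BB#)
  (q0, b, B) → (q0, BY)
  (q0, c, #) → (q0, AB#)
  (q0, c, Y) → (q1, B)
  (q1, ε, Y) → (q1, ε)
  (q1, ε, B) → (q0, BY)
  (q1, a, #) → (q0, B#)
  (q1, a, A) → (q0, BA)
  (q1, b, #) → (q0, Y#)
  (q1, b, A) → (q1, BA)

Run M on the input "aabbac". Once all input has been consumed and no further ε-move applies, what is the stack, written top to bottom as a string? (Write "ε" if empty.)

(q0, aabbac, #)
  read a, top #: go to q1, push AA# → (q1, abbac, AA#)
  read a, top A: go to q0, push BA → (q0, bbac, BAA#)
  read b, top B: go to q0, push BY → (q0, bac, BYAA#)
  read b, top B: go to q0, push BY → (q0, ac, BYYAA#)
  read a, top B: go to q0, push ε → (q0, c, YYAA#)
  read c, top Y: go to q1, push B → (q1, ε, BYAA#)
  ε-move, top B: go to q0, push BY → (q0, ε, BYYAA#)
All input consumed in state q0 with stack BYYAA#.

BYYAA#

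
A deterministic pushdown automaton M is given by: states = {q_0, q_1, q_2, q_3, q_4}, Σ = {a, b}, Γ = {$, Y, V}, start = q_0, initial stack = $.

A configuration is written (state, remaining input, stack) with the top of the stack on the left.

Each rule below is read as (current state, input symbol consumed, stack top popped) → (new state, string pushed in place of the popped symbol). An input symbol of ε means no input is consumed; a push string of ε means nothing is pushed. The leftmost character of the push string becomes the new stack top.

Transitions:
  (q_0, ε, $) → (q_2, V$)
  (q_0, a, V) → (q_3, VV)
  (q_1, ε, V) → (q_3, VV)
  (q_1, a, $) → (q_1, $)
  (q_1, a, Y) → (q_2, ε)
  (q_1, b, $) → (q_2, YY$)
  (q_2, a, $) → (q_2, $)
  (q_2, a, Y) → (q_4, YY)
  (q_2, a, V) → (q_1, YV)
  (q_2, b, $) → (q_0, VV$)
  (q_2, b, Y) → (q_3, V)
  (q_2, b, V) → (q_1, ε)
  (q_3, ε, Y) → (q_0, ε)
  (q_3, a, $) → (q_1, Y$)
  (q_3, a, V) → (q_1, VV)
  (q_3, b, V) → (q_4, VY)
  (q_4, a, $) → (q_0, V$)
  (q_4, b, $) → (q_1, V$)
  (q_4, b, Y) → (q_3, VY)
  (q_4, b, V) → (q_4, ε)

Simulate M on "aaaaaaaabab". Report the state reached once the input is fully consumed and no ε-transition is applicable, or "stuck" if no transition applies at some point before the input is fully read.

q_2

(q_0, aaaaaaaabab, $) ⊢ (q_2, aaaaaaaabab, V$) ⊢ (q_1, aaaaaaabab, YV$) ⊢ (q_2, aaaaaabab, V$) ⊢ (q_1, aaaaabab, YV$) ⊢ (q_2, aaaabab, V$) ⊢ (q_1, aaabab, YV$) ⊢ (q_2, aabab, V$) ⊢ (q_1, abab, YV$) ⊢ (q_2, bab, V$) ⊢ (q_1, ab, $) ⊢ (q_1, b, $) ⊢ (q_2, ε, YY$)
All input consumed; M is in state q_2.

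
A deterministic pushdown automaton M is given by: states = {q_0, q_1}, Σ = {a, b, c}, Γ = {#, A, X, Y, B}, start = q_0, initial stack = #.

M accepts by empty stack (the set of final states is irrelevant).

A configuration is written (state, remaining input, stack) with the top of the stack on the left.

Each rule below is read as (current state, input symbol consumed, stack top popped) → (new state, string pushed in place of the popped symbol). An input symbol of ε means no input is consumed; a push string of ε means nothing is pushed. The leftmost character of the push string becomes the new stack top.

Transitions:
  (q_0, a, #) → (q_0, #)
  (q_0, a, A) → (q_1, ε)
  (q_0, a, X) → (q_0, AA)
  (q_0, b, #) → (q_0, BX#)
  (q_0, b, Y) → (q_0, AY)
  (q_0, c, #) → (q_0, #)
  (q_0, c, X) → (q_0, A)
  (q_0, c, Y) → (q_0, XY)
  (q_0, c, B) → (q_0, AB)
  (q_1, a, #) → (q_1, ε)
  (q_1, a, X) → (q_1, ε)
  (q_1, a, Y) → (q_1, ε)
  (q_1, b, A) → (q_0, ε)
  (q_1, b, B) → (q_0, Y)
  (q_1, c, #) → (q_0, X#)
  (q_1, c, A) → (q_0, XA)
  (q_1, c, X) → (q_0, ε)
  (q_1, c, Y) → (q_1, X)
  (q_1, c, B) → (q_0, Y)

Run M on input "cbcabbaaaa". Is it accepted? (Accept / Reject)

(q_0, cbcabbaaaa, #) ⊢ (q_0, bcabbaaaa, #) ⊢ (q_0, cabbaaaa, BX#) ⊢ (q_0, abbaaaa, ABX#) ⊢ (q_1, bbaaaa, BX#) ⊢ (q_0, baaaa, YX#) ⊢ (q_0, aaaa, AYX#) ⊢ (q_1, aaa, YX#) ⊢ (q_1, aa, X#) ⊢ (q_1, a, #) ⊢ (q_1, ε, ε)
All input consumed and the stack is empty.

Accept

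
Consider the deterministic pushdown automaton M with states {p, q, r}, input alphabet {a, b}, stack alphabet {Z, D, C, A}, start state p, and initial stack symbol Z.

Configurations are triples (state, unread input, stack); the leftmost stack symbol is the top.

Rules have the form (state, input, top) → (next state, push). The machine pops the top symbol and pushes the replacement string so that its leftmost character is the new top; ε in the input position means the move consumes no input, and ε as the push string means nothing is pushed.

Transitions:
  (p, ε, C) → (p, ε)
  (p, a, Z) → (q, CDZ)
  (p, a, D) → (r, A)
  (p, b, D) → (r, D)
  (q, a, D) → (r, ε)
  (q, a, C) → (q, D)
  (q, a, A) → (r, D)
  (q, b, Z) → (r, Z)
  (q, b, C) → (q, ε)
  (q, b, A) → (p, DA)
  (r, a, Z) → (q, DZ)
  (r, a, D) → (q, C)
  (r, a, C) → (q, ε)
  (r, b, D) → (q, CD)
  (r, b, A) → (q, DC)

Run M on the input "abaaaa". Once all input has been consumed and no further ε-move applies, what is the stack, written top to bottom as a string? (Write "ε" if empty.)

(p, abaaaa, Z)
  read a, top Z: go to q, push CDZ → (q, baaaa, CDZ)
  read b, top C: go to q, push ε → (q, aaaa, DZ)
  read a, top D: go to r, push ε → (r, aaa, Z)
  read a, top Z: go to q, push DZ → (q, aa, DZ)
  read a, top D: go to r, push ε → (r, a, Z)
  read a, top Z: go to q, push DZ → (q, ε, DZ)
All input consumed in state q with stack DZ.

DZ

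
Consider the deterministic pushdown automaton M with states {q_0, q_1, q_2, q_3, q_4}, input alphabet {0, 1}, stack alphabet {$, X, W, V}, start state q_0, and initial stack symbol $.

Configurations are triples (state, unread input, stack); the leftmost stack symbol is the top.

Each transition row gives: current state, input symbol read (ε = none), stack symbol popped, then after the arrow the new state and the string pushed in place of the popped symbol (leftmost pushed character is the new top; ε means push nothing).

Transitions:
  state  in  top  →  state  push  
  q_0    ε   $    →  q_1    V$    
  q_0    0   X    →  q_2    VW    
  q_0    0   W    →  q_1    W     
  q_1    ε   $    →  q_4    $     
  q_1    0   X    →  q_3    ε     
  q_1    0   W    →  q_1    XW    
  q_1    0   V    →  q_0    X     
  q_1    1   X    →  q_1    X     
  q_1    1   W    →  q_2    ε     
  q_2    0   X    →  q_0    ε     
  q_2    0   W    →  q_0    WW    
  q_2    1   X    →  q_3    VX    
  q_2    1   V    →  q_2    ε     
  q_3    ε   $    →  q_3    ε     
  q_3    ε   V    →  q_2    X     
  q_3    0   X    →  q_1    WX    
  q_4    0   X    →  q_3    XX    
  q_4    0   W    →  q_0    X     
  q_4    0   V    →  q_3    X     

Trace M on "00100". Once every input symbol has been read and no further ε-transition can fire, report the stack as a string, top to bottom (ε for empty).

(q_0, 00100, $)
  ε-move, top $: go to q_1, push V$ → (q_1, 00100, V$)
  read 0, top V: go to q_0, push X → (q_0, 0100, X$)
  read 0, top X: go to q_2, push VW → (q_2, 100, VW$)
  read 1, top V: go to q_2, push ε → (q_2, 00, W$)
  read 0, top W: go to q_0, push WW → (q_0, 0, WW$)
  read 0, top W: go to q_1, push W → (q_1, ε, WW$)
All input consumed in state q_1 with stack WW$.

WW$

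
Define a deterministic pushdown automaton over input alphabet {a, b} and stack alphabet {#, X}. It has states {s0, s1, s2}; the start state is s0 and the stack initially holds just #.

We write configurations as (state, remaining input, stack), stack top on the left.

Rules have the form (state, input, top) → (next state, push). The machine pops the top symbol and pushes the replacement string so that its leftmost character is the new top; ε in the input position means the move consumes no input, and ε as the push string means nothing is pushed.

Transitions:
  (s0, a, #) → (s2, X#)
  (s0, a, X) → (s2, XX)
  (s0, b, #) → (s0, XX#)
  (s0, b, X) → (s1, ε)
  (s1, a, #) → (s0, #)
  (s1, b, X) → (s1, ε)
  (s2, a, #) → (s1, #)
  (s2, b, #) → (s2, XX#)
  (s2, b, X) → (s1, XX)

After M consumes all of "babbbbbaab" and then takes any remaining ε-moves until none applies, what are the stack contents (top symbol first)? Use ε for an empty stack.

XX#

(s0, babbbbbaab, #)
  read b, top #: go to s0, push XX# → (s0, abbbbbaab, XX#)
  read a, top X: go to s2, push XX → (s2, bbbbbaab, XXX#)
  read b, top X: go to s1, push XX → (s1, bbbbaab, XXXX#)
  read b, top X: go to s1, push ε → (s1, bbbaab, XXX#)
  read b, top X: go to s1, push ε → (s1, bbaab, XX#)
  read b, top X: go to s1, push ε → (s1, baab, X#)
  read b, top X: go to s1, push ε → (s1, aab, #)
  read a, top #: go to s0, push # → (s0, ab, #)
  read a, top #: go to s2, push X# → (s2, b, X#)
  read b, top X: go to s1, push XX → (s1, ε, XX#)
All input consumed in state s1 with stack XX#.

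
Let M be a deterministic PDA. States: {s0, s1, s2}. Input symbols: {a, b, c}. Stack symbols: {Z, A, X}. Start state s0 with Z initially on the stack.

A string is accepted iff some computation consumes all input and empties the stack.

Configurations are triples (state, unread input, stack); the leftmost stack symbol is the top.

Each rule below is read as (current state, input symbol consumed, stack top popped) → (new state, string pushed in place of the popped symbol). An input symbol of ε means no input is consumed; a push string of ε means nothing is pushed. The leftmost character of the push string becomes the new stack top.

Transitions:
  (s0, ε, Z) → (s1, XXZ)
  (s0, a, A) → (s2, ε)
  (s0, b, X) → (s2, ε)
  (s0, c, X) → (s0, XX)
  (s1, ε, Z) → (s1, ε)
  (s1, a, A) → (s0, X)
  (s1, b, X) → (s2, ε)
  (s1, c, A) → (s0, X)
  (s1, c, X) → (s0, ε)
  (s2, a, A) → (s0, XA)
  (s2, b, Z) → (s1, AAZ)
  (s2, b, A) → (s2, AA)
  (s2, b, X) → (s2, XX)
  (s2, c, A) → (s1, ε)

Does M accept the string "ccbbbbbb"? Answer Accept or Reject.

Reject

(s0, ccbbbbbb, Z)
  ε-move, top Z: go to s1, push XXZ → (s1, ccbbbbbb, XXZ)
  read c, top X: go to s0, push ε → (s0, cbbbbbb, XZ)
  read c, top X: go to s0, push XX → (s0, bbbbbb, XXZ)
  read b, top X: go to s2, push ε → (s2, bbbbb, XZ)
  read b, top X: go to s2, push XX → (s2, bbbb, XXZ)
  read b, top X: go to s2, push XX → (s2, bbb, XXXZ)
  read b, top X: go to s2, push XX → (s2, bb, XXXXZ)
  read b, top X: go to s2, push XX → (s2, b, XXXXXZ)
  read b, top X: go to s2, push XX → (s2, ε, XXXXXXZ)
All input consumed; stack is XXXXXXZ, not empty, and no further ε-move applies.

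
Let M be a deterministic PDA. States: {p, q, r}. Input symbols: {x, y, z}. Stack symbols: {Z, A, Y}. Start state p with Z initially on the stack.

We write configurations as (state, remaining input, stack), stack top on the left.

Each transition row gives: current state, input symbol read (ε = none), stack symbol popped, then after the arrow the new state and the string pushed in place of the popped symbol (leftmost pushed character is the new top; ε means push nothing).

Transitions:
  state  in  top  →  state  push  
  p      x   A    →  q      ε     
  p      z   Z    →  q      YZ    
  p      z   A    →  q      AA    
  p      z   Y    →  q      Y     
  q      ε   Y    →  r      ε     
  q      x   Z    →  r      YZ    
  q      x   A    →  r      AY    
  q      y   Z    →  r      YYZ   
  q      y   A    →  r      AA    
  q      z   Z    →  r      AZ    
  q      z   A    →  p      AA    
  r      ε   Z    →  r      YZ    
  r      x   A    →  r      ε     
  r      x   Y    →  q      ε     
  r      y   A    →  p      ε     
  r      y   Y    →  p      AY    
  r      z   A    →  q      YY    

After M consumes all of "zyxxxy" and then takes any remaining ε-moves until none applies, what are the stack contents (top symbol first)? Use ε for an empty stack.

AYZ

(p, zyxxxy, Z)
  read z, top Z: go to q, push YZ → (q, yxxxy, YZ)
  ε-move, top Y: go to r, push ε → (r, yxxxy, Z)
  ε-move, top Z: go to r, push YZ → (r, yxxxy, YZ)
  read y, top Y: go to p, push AY → (p, xxxy, AYZ)
  read x, top A: go to q, push ε → (q, xxy, YZ)
  ε-move, top Y: go to r, push ε → (r, xxy, Z)
  ε-move, top Z: go to r, push YZ → (r, xxy, YZ)
  read x, top Y: go to q, push ε → (q, xy, Z)
  read x, top Z: go to r, push YZ → (r, y, YZ)
  read y, top Y: go to p, push AY → (p, ε, AYZ)
All input consumed in state p with stack AYZ.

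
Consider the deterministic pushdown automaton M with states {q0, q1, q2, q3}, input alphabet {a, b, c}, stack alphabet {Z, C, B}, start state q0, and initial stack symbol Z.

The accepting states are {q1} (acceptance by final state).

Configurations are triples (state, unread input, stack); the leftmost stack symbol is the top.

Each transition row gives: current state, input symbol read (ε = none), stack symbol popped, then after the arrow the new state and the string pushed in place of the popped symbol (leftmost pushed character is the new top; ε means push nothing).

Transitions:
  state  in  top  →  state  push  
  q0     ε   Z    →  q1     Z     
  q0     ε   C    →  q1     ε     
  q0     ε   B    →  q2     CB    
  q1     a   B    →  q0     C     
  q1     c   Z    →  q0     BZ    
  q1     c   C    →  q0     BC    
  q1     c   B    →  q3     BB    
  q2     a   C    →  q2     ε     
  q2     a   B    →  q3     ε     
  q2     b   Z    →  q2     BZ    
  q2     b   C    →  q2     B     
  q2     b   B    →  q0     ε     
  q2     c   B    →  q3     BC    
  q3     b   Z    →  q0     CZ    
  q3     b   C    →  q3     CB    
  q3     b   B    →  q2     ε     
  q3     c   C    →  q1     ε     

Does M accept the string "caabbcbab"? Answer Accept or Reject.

Reject

(q0, caabbcbab, Z)
  ε-move, top Z: go to q1, push Z → (q1, caabbcbab, Z)
  read c, top Z: go to q0, push BZ → (q0, aabbcbab, BZ)
  ε-move, top B: go to q2, push CB → (q2, aabbcbab, CBZ)
  read a, top C: go to q2, push ε → (q2, abbcbab, BZ)
  read a, top B: go to q3, push ε → (q3, bbcbab, Z)
  read b, top Z: go to q0, push CZ → (q0, bcbab, CZ)
  ε-move, top C: go to q1, push ε → (q1, bcbab, Z)
No transition applies at (q1, bcbab, Z); input not fully consumed.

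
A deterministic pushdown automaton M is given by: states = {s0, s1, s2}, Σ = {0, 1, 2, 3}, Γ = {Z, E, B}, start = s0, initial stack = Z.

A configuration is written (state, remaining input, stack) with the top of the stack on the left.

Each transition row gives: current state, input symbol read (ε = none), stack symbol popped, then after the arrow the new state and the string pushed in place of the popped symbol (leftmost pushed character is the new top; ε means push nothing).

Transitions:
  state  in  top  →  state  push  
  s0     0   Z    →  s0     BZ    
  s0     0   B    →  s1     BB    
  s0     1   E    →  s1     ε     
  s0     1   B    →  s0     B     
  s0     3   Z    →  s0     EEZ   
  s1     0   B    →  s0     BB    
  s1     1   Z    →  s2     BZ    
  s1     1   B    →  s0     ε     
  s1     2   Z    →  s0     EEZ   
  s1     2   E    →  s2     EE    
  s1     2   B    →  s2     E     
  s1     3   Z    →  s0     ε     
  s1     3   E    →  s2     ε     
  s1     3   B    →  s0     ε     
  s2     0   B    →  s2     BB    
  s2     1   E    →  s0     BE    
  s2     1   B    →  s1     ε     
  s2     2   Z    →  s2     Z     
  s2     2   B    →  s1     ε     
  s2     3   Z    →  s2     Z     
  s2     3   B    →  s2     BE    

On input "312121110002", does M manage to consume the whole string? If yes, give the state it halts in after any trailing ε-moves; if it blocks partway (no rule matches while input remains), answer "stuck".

stuck

(s0, 312121110002, Z)
  read 3, top Z: go to s0, push EEZ → (s0, 12121110002, EEZ)
  read 1, top E: go to s1, push ε → (s1, 2121110002, EZ)
  read 2, top E: go to s2, push EE → (s2, 121110002, EEZ)
  read 1, top E: go to s0, push BE → (s0, 21110002, BEEZ)
No transition for (s0, 2, top B); M blocks with input 21110002 remaining.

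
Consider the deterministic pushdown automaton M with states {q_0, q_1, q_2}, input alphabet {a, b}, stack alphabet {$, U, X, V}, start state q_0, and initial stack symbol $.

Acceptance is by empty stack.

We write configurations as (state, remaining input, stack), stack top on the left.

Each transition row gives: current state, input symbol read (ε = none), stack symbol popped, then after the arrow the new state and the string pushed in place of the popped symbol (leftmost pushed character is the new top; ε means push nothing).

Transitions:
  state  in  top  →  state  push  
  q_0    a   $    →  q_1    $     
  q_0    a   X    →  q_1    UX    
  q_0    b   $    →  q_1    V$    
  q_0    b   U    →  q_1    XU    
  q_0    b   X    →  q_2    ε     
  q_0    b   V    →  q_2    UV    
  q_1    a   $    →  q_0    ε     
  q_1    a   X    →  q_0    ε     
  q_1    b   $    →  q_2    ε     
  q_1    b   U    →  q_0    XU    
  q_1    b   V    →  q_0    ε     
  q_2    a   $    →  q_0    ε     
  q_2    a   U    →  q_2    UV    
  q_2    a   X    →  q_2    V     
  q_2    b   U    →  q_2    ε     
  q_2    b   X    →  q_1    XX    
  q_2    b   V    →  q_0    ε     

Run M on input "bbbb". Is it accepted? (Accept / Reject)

Reject

(q_0, bbbb, $)
  read b, top $: go to q_1, push V$ → (q_1, bbb, V$)
  read b, top V: go to q_0, push ε → (q_0, bb, $)
  read b, top $: go to q_1, push V$ → (q_1, b, V$)
  read b, top V: go to q_0, push ε → (q_0, ε, $)
All input consumed; stack is $, not empty, and no further ε-move applies.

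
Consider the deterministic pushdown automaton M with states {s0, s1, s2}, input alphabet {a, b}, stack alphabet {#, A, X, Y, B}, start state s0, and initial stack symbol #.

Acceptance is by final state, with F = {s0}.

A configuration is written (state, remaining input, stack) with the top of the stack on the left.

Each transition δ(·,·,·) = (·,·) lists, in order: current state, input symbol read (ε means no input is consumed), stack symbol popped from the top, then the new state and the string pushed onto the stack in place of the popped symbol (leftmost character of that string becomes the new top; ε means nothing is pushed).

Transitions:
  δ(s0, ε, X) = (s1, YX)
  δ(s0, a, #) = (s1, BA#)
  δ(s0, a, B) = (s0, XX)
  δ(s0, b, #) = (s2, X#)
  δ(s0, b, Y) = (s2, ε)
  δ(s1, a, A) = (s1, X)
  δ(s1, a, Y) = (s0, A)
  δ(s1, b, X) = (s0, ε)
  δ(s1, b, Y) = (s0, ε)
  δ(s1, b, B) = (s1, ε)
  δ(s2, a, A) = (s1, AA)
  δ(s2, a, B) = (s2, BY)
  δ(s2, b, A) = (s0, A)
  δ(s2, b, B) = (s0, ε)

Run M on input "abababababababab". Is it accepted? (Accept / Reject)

(s0, abababababababab, #)
  read a, top #: go to s1, push BA# → (s1, bababababababab, BA#)
  read b, top B: go to s1, push ε → (s1, ababababababab, A#)
  read a, top A: go to s1, push X → (s1, babababababab, X#)
  read b, top X: go to s0, push ε → (s0, abababababab, #)
  read a, top #: go to s1, push BA# → (s1, bababababab, BA#)
  read b, top B: go to s1, push ε → (s1, ababababab, A#)
  read a, top A: go to s1, push X → (s1, babababab, X#)
  read b, top X: go to s0, push ε → (s0, abababab, #)
  read a, top #: go to s1, push BA# → (s1, bababab, BA#)
  read b, top B: go to s1, push ε → (s1, ababab, A#)
  read a, top A: go to s1, push X → (s1, babab, X#)
  read b, top X: go to s0, push ε → (s0, abab, #)
  read a, top #: go to s1, push BA# → (s1, bab, BA#)
  read b, top B: go to s1, push ε → (s1, ab, A#)
  read a, top A: go to s1, push X → (s1, b, X#)
  read b, top X: go to s0, push ε → (s0, ε, #)
All input consumed; state s0 ∈ F.

Accept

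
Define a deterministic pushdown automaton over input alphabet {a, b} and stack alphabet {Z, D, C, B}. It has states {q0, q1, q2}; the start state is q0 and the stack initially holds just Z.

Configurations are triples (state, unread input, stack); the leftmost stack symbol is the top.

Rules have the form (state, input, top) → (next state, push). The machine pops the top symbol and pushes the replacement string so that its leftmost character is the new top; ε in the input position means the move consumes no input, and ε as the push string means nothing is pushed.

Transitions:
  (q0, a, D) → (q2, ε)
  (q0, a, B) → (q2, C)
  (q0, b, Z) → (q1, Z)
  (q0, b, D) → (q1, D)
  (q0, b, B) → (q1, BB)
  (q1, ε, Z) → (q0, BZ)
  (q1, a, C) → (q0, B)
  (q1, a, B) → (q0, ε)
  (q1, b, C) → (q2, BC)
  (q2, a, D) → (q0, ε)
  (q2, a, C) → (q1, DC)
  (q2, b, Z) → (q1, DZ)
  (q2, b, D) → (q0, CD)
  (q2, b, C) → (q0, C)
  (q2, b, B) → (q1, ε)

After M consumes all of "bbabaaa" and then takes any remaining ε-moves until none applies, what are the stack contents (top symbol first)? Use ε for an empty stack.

DCZ

(q0, bbabaaa, Z)
  read b, top Z: go to q1, push Z → (q1, babaaa, Z)
  ε-move, top Z: go to q0, push BZ → (q0, babaaa, BZ)
  read b, top B: go to q1, push BB → (q1, abaaa, BBZ)
  read a, top B: go to q0, push ε → (q0, baaa, BZ)
  read b, top B: go to q1, push BB → (q1, aaa, BBZ)
  read a, top B: go to q0, push ε → (q0, aa, BZ)
  read a, top B: go to q2, push C → (q2, a, CZ)
  read a, top C: go to q1, push DC → (q1, ε, DCZ)
All input consumed in state q1 with stack DCZ.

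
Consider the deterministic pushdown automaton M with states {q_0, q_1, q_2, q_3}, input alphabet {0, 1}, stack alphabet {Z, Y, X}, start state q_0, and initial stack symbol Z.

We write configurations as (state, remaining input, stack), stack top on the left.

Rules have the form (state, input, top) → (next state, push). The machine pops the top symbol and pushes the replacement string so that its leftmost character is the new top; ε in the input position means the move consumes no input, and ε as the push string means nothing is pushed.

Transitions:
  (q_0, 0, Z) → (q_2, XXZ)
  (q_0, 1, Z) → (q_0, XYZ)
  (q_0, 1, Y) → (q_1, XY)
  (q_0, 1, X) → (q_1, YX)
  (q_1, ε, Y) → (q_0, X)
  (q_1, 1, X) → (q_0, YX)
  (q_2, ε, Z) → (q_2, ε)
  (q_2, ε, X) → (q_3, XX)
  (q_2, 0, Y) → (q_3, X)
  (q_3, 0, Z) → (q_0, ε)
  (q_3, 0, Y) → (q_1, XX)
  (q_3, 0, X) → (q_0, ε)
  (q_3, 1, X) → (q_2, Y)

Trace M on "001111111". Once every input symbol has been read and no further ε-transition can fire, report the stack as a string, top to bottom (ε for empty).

(q_0, 001111111, Z)
  read 0, top Z: go to q_2, push XXZ → (q_2, 01111111, XXZ)
  ε-move, top X: go to q_3, push XX → (q_3, 01111111, XXXZ)
  read 0, top X: go to q_0, push ε → (q_0, 1111111, XXZ)
  read 1, top X: go to q_1, push YX → (q_1, 111111, YXXZ)
  ε-move, top Y: go to q_0, push X → (q_0, 111111, XXXZ)
  read 1, top X: go to q_1, push YX → (q_1, 11111, YXXXZ)
  ε-move, top Y: go to q_0, push X → (q_0, 11111, XXXXZ)
  read 1, top X: go to q_1, push YX → (q_1, 1111, YXXXXZ)
  ε-move, top Y: go to q_0, push X → (q_0, 1111, XXXXXZ)
  read 1, top X: go to q_1, push YX → (q_1, 111, YXXXXXZ)
  ε-move, top Y: go to q_0, push X → (q_0, 111, XXXXXXZ)
  read 1, top X: go to q_1, push YX → (q_1, 11, YXXXXXXZ)
  ε-move, top Y: go to q_0, push X → (q_0, 11, XXXXXXXZ)
  read 1, top X: go to q_1, push YX → (q_1, 1, YXXXXXXXZ)
  ε-move, top Y: go to q_0, push X → (q_0, 1, XXXXXXXXZ)
  read 1, top X: go to q_1, push YX → (q_1, ε, YXXXXXXXXZ)
  ε-move, top Y: go to q_0, push X → (q_0, ε, XXXXXXXXXZ)
All input consumed in state q_0 with stack XXXXXXXXXZ.

XXXXXXXXXZ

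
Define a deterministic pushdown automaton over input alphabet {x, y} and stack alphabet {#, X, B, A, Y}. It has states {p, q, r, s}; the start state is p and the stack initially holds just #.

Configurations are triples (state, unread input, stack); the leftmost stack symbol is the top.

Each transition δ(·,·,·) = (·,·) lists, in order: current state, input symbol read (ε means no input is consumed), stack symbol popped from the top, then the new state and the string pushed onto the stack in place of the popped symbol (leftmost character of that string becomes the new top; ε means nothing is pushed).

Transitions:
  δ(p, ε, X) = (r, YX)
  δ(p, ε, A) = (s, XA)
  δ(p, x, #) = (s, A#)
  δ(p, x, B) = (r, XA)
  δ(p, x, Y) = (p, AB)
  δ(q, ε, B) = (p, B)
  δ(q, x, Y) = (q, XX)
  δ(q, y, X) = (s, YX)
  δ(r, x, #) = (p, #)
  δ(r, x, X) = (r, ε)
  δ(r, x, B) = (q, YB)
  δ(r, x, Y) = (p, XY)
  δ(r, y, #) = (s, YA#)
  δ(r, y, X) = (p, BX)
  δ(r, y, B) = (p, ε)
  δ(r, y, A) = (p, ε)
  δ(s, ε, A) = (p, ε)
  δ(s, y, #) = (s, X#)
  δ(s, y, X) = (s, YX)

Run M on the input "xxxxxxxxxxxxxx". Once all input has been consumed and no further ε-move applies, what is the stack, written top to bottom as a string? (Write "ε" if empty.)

(p, xxxxxxxxxxxxxx, #)
  read x, top #: go to s, push A# → (s, xxxxxxxxxxxxx, A#)
  ε-move, top A: go to p, push ε → (p, xxxxxxxxxxxxx, #)
  read x, top #: go to s, push A# → (s, xxxxxxxxxxxx, A#)
  ε-move, top A: go to p, push ε → (p, xxxxxxxxxxxx, #)
  read x, top #: go to s, push A# → (s, xxxxxxxxxxx, A#)
  ε-move, top A: go to p, push ε → (p, xxxxxxxxxxx, #)
  read x, top #: go to s, push A# → (s, xxxxxxxxxx, A#)
  ε-move, top A: go to p, push ε → (p, xxxxxxxxxx, #)
  read x, top #: go to s, push A# → (s, xxxxxxxxx, A#)
  ε-move, top A: go to p, push ε → (p, xxxxxxxxx, #)
  read x, top #: go to s, push A# → (s, xxxxxxxx, A#)
  ε-move, top A: go to p, push ε → (p, xxxxxxxx, #)
  read x, top #: go to s, push A# → (s, xxxxxxx, A#)
  ε-move, top A: go to p, push ε → (p, xxxxxxx, #)
  read x, top #: go to s, push A# → (s, xxxxxx, A#)
  ε-move, top A: go to p, push ε → (p, xxxxxx, #)
  read x, top #: go to s, push A# → (s, xxxxx, A#)
  ε-move, top A: go to p, push ε → (p, xxxxx, #)
  read x, top #: go to s, push A# → (s, xxxx, A#)
  ε-move, top A: go to p, push ε → (p, xxxx, #)
  read x, top #: go to s, push A# → (s, xxx, A#)
  ε-move, top A: go to p, push ε → (p, xxx, #)
  read x, top #: go to s, push A# → (s, xx, A#)
  ε-move, top A: go to p, push ε → (p, xx, #)
  read x, top #: go to s, push A# → (s, x, A#)
  ε-move, top A: go to p, push ε → (p, x, #)
  read x, top #: go to s, push A# → (s, ε, A#)
  ε-move, top A: go to p, push ε → (p, ε, #)
All input consumed in state p with stack #.

#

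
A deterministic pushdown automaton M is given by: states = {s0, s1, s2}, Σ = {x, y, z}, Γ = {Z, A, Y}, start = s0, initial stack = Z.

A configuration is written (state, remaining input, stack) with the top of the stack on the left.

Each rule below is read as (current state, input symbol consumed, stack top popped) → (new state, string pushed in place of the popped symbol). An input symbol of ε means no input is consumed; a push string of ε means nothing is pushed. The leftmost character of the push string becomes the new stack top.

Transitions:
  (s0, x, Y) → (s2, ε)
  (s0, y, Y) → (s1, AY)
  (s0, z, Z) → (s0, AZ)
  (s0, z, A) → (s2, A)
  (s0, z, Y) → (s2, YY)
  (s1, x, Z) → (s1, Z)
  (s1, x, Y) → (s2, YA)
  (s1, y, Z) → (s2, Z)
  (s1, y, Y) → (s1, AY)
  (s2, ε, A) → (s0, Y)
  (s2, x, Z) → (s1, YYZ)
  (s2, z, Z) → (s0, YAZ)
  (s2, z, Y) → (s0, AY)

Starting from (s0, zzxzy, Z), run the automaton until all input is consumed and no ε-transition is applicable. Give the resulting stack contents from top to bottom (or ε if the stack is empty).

(s0, zzxzy, Z)
  read z, top Z: go to s0, push AZ → (s0, zxzy, AZ)
  read z, top A: go to s2, push A → (s2, xzy, AZ)
  ε-move, top A: go to s0, push Y → (s0, xzy, YZ)
  read x, top Y: go to s2, push ε → (s2, zy, Z)
  read z, top Z: go to s0, push YAZ → (s0, y, YAZ)
  read y, top Y: go to s1, push AY → (s1, ε, AYAZ)
All input consumed in state s1 with stack AYAZ.

AYAZ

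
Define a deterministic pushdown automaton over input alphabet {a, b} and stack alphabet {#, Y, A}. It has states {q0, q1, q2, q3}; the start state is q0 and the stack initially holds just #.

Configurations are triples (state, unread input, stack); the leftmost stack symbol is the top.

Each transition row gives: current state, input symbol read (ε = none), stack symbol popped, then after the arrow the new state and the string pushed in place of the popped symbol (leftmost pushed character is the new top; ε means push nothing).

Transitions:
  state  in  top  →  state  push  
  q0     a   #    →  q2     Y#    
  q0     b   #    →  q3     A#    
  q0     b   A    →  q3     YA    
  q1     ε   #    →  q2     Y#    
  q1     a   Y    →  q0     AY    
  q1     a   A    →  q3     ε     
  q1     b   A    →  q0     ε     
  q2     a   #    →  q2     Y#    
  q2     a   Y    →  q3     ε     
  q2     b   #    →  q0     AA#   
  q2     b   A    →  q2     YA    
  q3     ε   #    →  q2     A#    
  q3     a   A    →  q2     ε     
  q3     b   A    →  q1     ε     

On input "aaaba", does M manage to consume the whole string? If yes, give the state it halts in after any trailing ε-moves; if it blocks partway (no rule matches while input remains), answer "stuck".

stuck

(q0, aaaba, #)
  read a, top #: go to q2, push Y# → (q2, aaba, Y#)
  read a, top Y: go to q3, push ε → (q3, aba, #)
  ε-move, top #: go to q2, push A# → (q2, aba, A#)
No transition for (q2, a, top A); M blocks with input aba remaining.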